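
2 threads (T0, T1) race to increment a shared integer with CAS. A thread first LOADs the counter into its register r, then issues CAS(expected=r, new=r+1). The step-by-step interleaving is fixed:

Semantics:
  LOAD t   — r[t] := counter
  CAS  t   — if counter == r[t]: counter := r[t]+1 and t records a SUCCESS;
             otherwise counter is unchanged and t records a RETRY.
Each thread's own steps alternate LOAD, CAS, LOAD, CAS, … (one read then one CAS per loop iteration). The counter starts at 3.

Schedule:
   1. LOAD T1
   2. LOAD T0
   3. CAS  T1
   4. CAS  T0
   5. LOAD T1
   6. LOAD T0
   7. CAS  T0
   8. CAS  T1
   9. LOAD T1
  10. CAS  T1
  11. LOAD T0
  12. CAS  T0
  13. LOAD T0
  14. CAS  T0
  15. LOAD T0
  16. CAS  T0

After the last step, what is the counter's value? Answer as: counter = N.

step 1: T1 LOAD ⇒ load; ctr=3 reg=3
step 2: T0 LOAD ⇒ load; ctr=3 reg=3
step 3: T1 CAS ⇒ ok; ctr=4 reg=3
step 4: T0 CAS ⇒ retry; ctr=4 reg=3
step 5: T1 LOAD ⇒ load; ctr=4 reg=4
step 6: T0 LOAD ⇒ load; ctr=4 reg=4
step 7: T0 CAS ⇒ ok; ctr=5 reg=4
step 8: T1 CAS ⇒ retry; ctr=5 reg=4
step 9: T1 LOAD ⇒ load; ctr=5 reg=5
step 10: T1 CAS ⇒ ok; ctr=6 reg=5
step 11: T0 LOAD ⇒ load; ctr=6 reg=6
step 12: T0 CAS ⇒ ok; ctr=7 reg=6
step 13: T0 LOAD ⇒ load; ctr=7 reg=7
step 14: T0 CAS ⇒ ok; ctr=8 reg=7
step 15: T0 LOAD ⇒ load; ctr=8 reg=8
step 16: T0 CAS ⇒ ok; ctr=9 reg=8

counter = 9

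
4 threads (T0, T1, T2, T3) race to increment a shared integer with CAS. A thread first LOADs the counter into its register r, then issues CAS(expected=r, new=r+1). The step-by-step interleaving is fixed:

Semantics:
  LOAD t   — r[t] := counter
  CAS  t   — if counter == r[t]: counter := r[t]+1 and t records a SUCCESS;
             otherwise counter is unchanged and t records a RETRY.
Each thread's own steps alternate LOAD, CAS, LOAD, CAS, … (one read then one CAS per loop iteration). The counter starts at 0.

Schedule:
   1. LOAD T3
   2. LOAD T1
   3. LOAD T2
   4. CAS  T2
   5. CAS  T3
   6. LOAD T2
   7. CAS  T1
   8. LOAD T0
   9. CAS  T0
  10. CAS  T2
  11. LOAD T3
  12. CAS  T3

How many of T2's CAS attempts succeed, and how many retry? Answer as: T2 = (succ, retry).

step 1: T3 LOAD ⇒ load; ctr=0 reg=0
step 2: T1 LOAD ⇒ load; ctr=0 reg=0
step 3: T2 LOAD ⇒ load; ctr=0 reg=0
step 4: T2 CAS ⇒ ok; ctr=1 reg=0
step 5: T3 CAS ⇒ retry; ctr=1 reg=0
step 6: T2 LOAD ⇒ load; ctr=1 reg=1
step 7: T1 CAS ⇒ retry; ctr=1 reg=0
step 8: T0 LOAD ⇒ load; ctr=1 reg=1
step 9: T0 CAS ⇒ ok; ctr=2 reg=1
step 10: T2 CAS ⇒ retry; ctr=2 reg=1
step 11: T3 LOAD ⇒ load; ctr=2 reg=2
step 12: T3 CAS ⇒ ok; ctr=3 reg=2

T2 = (1, 1)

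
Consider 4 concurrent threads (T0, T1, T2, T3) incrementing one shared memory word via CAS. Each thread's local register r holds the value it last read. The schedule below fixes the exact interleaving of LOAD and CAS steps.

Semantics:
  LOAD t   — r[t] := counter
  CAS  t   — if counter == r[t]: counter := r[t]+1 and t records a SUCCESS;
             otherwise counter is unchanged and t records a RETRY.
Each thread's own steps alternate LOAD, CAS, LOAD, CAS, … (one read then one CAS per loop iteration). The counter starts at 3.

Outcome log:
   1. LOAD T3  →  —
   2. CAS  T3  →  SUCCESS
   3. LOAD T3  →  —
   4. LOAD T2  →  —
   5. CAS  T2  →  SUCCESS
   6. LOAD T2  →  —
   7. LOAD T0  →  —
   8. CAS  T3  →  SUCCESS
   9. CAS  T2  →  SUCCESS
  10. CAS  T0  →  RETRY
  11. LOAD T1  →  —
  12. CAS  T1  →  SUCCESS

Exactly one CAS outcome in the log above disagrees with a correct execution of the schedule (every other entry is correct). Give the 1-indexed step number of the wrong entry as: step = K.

Re-executing:
[1] T3.load  rd  (counter 3, T3.r 3)
[2] T3.cas  hit  (counter 4, T3.r 3)
[3] T3.load  rd  (counter 4, T3.r 4)
[4] T2.load  rd  (counter 4, T2.r 4)
[5] T2.cas  hit  (counter 5, T2.r 4)
[6] T2.load  rd  (counter 5, T2.r 5)
[7] T0.load  rd  (counter 5, T0.r 5)
[8] T3.cas  miss  (counter 5, T3.r 4)
[9] T2.cas  hit  (counter 6, T2.r 5)
[10] T0.cas  miss  (counter 6, T0.r 5)
[11] T1.load  rd  (counter 6, T1.r 6)
[12] T1.cas  hit  (counter 7, T1.r 6)
Mismatch at 8.

step = 8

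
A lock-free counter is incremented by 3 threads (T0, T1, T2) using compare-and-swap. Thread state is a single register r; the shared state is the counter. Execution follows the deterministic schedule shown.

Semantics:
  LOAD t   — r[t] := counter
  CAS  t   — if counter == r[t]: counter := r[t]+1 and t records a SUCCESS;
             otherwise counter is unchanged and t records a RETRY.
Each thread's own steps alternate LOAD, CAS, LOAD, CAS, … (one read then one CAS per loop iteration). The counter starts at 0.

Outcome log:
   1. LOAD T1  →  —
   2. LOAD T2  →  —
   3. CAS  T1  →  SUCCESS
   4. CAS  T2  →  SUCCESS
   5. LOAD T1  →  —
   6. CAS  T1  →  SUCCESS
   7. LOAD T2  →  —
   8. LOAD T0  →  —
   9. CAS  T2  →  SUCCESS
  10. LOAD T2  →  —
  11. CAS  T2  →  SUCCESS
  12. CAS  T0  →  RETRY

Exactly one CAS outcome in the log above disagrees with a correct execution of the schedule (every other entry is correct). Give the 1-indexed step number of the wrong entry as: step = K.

step = 4

Reference trace:
T1 LOAD — after: cnt=0, r=0 — load
T2 LOAD — after: cnt=0, r=0 — load
T1 CAS — after: cnt=1, r=0 — ok
T2 CAS — after: cnt=1, r=0 — retry
T1 LOAD — after: cnt=1, r=1 — load
T1 CAS — after: cnt=2, r=1 — ok
T2 LOAD — after: cnt=2, r=2 — load
T0 LOAD — after: cnt=2, r=2 — load
T2 CAS — after: cnt=3, r=2 — ok
T2 LOAD — after: cnt=3, r=3 — load
T2 CAS — after: cnt=4, r=3 — ok
T0 CAS — after: cnt=4, r=2 — retry
Flip is step 4.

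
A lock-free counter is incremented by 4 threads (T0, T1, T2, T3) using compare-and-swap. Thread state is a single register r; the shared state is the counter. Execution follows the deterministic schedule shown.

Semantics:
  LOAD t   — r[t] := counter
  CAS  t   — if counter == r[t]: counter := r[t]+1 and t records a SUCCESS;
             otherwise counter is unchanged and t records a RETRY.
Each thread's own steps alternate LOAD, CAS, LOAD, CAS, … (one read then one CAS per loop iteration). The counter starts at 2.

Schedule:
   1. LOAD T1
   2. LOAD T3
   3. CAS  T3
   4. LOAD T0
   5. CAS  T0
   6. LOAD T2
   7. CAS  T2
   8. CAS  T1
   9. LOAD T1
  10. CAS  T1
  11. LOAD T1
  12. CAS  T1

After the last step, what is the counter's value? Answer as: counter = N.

step 1: T1 LOAD ⇒ load; ctr=2 reg=2
step 2: T3 LOAD ⇒ load; ctr=2 reg=2
step 3: T3 CAS ⇒ ok; ctr=3 reg=2
step 4: T0 LOAD ⇒ load; ctr=3 reg=3
step 5: T0 CAS ⇒ ok; ctr=4 reg=3
step 6: T2 LOAD ⇒ load; ctr=4 reg=4
step 7: T2 CAS ⇒ ok; ctr=5 reg=4
step 8: T1 CAS ⇒ retry; ctr=5 reg=2
step 9: T1 LOAD ⇒ load; ctr=5 reg=5
step 10: T1 CAS ⇒ ok; ctr=6 reg=5
step 11: T1 LOAD ⇒ load; ctr=6 reg=6
step 12: T1 CAS ⇒ ok; ctr=7 reg=6

counter = 7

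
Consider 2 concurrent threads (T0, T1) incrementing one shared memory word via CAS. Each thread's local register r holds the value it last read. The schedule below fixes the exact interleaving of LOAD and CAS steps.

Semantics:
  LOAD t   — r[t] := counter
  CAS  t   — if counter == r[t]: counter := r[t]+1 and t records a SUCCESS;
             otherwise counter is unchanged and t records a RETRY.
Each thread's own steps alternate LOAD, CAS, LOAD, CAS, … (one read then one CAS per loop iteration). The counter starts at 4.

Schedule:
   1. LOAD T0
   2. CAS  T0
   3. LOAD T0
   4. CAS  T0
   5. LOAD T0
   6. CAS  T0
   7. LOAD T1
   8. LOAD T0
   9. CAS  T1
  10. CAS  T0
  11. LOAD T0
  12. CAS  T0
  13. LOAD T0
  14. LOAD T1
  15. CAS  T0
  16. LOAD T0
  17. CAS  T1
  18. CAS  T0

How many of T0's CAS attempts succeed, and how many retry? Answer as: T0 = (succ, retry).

step 1: T0 LOAD ⇒ load; ctr=4 reg=4
step 2: T0 CAS ⇒ ok; ctr=5 reg=4
step 3: T0 LOAD ⇒ load; ctr=5 reg=5
step 4: T0 CAS ⇒ ok; ctr=6 reg=5
step 5: T0 LOAD ⇒ load; ctr=6 reg=6
step 6: T0 CAS ⇒ ok; ctr=7 reg=6
step 7: T1 LOAD ⇒ load; ctr=7 reg=7
step 8: T0 LOAD ⇒ load; ctr=7 reg=7
step 9: T1 CAS ⇒ ok; ctr=8 reg=7
step 10: T0 CAS ⇒ retry; ctr=8 reg=7
step 11: T0 LOAD ⇒ load; ctr=8 reg=8
step 12: T0 CAS ⇒ ok; ctr=9 reg=8
step 13: T0 LOAD ⇒ load; ctr=9 reg=9
step 14: T1 LOAD ⇒ load; ctr=9 reg=9
step 15: T0 CAS ⇒ ok; ctr=10 reg=9
step 16: T0 LOAD ⇒ load; ctr=10 reg=10
step 17: T1 CAS ⇒ retry; ctr=10 reg=9
step 18: T0 CAS ⇒ ok; ctr=11 reg=10

T0 = (6, 1)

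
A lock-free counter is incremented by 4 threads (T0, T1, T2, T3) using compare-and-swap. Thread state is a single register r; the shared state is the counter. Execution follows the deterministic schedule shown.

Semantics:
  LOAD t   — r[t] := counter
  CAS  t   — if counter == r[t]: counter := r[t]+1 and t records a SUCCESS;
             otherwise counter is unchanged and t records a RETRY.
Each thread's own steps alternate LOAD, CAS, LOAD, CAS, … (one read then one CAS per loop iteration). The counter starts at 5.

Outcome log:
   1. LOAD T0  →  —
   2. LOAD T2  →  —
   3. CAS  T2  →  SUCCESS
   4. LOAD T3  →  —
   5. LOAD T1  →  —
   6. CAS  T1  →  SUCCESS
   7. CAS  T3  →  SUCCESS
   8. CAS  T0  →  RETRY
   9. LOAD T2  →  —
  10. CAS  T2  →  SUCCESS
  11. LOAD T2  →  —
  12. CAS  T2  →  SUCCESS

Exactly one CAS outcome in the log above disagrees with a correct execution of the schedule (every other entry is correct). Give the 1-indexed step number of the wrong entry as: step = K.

Re-executing:
[1] T0.load  rd  (counter 5, T0.r 5)
[2] T2.load  rd  (counter 5, T2.r 5)
[3] T2.cas  hit  (counter 6, T2.r 5)
[4] T3.load  rd  (counter 6, T3.r 6)
[5] T1.load  rd  (counter 6, T1.r 6)
[6] T1.cas  hit  (counter 7, T1.r 6)
[7] T3.cas  miss  (counter 7, T3.r 6)
[8] T0.cas  miss  (counter 7, T0.r 5)
[9] T2.load  rd  (counter 7, T2.r 7)
[10] T2.cas  hit  (counter 8, T2.r 7)
[11] T2.load  rd  (counter 8, T2.r 8)
[12] T2.cas  hit  (counter 9, T2.r 8)
Log disagrees first at step 7.

step = 7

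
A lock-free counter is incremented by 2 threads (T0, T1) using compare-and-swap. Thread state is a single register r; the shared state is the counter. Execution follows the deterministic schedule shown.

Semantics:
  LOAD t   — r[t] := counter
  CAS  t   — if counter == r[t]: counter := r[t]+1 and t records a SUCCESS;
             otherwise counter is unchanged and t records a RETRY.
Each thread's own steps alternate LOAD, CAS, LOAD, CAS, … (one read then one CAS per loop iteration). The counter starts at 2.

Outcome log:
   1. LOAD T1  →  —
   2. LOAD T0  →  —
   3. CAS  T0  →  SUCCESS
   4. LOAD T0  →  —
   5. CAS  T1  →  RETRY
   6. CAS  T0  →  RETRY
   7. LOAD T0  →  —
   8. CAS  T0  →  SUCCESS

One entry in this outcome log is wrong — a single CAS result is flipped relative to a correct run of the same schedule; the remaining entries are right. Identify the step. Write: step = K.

step = 6

Re-executing:
[1] T1.load  rd  (counter 2, T1.r 2)
[2] T0.load  rd  (counter 2, T0.r 2)
[3] T0.cas  hit  (counter 3, T0.r 2)
[4] T0.load  rd  (counter 3, T0.r 3)
[5] T1.cas  miss  (counter 3, T1.r 2)
[6] T0.cas  hit  (counter 4, T0.r 3)
[7] T0.load  rd  (counter 4, T0.r 4)
[8] T0.cas  hit  (counter 5, T0.r 4)
Log disagrees first at step 6.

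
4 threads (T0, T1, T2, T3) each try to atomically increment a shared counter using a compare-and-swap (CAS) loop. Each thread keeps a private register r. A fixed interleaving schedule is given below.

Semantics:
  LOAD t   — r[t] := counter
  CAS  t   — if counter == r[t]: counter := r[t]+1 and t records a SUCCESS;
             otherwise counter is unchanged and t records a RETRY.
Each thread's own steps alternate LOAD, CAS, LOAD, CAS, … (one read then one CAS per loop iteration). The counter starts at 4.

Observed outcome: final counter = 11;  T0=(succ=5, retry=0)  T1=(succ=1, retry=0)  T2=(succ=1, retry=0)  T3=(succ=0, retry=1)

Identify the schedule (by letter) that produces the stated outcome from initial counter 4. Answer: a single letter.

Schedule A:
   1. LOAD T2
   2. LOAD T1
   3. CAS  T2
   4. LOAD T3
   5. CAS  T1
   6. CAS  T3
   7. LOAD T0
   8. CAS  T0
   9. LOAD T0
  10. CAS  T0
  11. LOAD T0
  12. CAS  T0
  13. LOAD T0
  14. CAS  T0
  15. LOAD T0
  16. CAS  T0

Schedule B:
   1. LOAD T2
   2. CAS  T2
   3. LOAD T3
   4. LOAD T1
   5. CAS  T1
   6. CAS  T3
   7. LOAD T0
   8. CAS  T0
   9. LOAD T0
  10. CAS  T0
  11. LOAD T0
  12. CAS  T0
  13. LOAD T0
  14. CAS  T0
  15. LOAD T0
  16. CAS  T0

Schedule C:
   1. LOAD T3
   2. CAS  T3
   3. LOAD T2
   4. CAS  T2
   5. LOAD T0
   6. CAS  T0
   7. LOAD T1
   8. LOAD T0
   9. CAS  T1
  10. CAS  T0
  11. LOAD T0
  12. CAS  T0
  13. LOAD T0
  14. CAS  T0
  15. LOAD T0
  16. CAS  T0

Tracing schedule B:
T2 LOAD — after: cnt=4, r=4 — load
T2 CAS — after: cnt=5, r=4 — ok
T3 LOAD — after: cnt=5, r=5 — load
T1 LOAD — after: cnt=5, r=5 — load
T1 CAS — after: cnt=6, r=5 — ok
T3 CAS — after: cnt=6, r=5 — retry
T0 LOAD — after: cnt=6, r=6 — load
T0 CAS — after: cnt=7, r=6 — ok
T0 LOAD — after: cnt=7, r=7 — load
T0 CAS — after: cnt=8, r=7 — ok
T0 LOAD — after: cnt=8, r=8 — load
T0 CAS — after: cnt=9, r=8 — ok
T0 LOAD — after: cnt=9, r=9 — load
T0 CAS — after: cnt=10, r=9 — ok
T0 LOAD — after: cnt=10, r=10 — load
T0 CAS — after: cnt=11, r=10 — ok

B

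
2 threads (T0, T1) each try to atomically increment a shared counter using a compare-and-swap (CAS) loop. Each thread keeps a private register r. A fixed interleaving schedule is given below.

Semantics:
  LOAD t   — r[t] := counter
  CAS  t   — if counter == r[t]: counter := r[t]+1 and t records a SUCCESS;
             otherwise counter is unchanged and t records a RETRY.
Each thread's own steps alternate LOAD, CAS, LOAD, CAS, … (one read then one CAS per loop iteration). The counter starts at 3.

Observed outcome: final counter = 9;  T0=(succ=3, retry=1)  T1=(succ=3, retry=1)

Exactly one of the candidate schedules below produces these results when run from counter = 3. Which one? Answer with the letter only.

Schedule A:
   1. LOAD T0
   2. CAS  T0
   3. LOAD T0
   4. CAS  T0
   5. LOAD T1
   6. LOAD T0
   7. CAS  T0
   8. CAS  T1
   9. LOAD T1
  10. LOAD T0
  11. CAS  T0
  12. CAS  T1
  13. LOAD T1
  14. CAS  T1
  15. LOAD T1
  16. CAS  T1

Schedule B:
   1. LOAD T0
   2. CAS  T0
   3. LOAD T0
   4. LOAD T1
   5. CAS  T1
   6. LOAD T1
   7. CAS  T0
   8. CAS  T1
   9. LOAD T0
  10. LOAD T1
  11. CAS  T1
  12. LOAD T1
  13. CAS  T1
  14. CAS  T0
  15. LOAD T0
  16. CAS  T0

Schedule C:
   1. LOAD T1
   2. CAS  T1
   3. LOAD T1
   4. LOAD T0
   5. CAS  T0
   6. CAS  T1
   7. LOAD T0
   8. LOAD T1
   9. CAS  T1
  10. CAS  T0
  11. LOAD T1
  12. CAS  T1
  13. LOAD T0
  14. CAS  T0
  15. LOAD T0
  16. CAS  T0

C

Tracing schedule C:
T1 LOAD — after: cnt=3, r=3 — load
T1 CAS — after: cnt=4, r=3 — ok
T1 LOAD — after: cnt=4, r=4 — load
T0 LOAD — after: cnt=4, r=4 — load
T0 CAS — after: cnt=5, r=4 — ok
T1 CAS — after: cnt=5, r=4 — retry
T0 LOAD — after: cnt=5, r=5 — load
T1 LOAD — after: cnt=5, r=5 — load
T1 CAS — after: cnt=6, r=5 — ok
T0 CAS — after: cnt=6, r=5 — retry
T1 LOAD — after: cnt=6, r=6 — load
T1 CAS — after: cnt=7, r=6 — ok
T0 LOAD — after: cnt=7, r=7 — load
T0 CAS — after: cnt=8, r=7 — ok
T0 LOAD — after: cnt=8, r=8 — load
T0 CAS — after: cnt=9, r=8 — ok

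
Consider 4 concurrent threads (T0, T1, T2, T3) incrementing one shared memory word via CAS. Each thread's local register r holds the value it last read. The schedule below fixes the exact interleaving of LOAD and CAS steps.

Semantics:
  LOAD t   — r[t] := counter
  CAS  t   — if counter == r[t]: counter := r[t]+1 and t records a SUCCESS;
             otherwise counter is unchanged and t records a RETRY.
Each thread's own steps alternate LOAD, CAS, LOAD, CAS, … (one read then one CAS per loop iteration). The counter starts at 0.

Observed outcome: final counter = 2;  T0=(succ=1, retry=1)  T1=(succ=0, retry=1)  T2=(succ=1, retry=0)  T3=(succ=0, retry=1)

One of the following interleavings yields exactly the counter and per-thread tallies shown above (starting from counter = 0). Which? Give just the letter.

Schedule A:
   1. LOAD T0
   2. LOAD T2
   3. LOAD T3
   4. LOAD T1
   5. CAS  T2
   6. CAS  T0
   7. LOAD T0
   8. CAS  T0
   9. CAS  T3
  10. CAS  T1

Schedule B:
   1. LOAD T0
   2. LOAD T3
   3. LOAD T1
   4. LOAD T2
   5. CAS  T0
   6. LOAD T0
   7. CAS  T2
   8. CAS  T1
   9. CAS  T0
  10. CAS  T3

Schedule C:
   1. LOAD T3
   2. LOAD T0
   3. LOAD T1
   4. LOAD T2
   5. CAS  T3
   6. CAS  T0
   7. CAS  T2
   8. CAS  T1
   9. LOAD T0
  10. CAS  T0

A

Simulating candidate A:
T0 LOAD — after: cnt=0, r=0 — load
T2 LOAD — after: cnt=0, r=0 — load
T3 LOAD — after: cnt=0, r=0 — load
T1 LOAD — after: cnt=0, r=0 — load
T2 CAS — after: cnt=1, r=0 — ok
T0 CAS — after: cnt=1, r=0 — retry
T0 LOAD — after: cnt=1, r=1 — load
T0 CAS — after: cnt=2, r=1 — ok
T3 CAS — after: cnt=2, r=0 — retry
T1 CAS — after: cnt=2, r=0 — retry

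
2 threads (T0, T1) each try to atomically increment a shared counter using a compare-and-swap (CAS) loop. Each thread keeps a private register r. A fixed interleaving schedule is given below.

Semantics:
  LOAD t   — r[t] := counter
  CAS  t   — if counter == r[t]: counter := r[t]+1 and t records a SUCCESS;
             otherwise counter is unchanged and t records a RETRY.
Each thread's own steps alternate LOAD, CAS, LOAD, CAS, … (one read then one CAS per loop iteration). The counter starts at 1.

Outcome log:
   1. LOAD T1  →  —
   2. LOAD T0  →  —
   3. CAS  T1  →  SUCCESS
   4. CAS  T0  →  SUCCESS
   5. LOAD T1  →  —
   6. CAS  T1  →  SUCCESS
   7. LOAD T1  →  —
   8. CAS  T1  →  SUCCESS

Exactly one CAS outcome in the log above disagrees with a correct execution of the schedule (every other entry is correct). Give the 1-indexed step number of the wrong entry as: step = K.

step = 4

Re-executing:
1. LOAD T1 → mem=1 r[T1]=1 [LOAD]
2. LOAD T0 → mem=1 r[T0]=1 [LOAD]
3. CAS T1 → mem=2 r[T1]=1 [OK]
4. CAS T0 → mem=2 r[T0]=1 [RETRY]
5. LOAD T1 → mem=2 r[T1]=2 [LOAD]
6. CAS T1 → mem=3 r[T1]=2 [OK]
7. LOAD T1 → mem=3 r[T1]=3 [LOAD]
8. CAS T1 → mem=4 r[T1]=3 [OK]
Flip is step 4.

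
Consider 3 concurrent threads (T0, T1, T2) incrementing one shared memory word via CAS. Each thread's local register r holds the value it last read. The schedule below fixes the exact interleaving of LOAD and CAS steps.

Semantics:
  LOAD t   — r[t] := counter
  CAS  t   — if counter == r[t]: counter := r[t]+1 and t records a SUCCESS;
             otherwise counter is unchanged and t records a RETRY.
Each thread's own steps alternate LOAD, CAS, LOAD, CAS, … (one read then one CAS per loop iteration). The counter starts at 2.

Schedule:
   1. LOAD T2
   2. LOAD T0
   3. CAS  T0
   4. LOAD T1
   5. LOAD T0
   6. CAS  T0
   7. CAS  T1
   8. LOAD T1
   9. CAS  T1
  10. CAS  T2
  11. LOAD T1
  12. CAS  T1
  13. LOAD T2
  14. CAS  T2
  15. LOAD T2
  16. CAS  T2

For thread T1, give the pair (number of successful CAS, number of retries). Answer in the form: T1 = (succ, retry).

step 1: T2 LOAD ⇒ load; ctr=2 reg=2
step 2: T0 LOAD ⇒ load; ctr=2 reg=2
step 3: T0 CAS ⇒ ok; ctr=3 reg=2
step 4: T1 LOAD ⇒ load; ctr=3 reg=3
step 5: T0 LOAD ⇒ load; ctr=3 reg=3
step 6: T0 CAS ⇒ ok; ctr=4 reg=3
step 7: T1 CAS ⇒ retry; ctr=4 reg=3
step 8: T1 LOAD ⇒ load; ctr=4 reg=4
step 9: T1 CAS ⇒ ok; ctr=5 reg=4
step 10: T2 CAS ⇒ retry; ctr=5 reg=2
step 11: T1 LOAD ⇒ load; ctr=5 reg=5
step 12: T1 CAS ⇒ ok; ctr=6 reg=5
step 13: T2 LOAD ⇒ load; ctr=6 reg=6
step 14: T2 CAS ⇒ ok; ctr=7 reg=6
step 15: T2 LOAD ⇒ load; ctr=7 reg=7
step 16: T2 CAS ⇒ ok; ctr=8 reg=7

T1 = (2, 1)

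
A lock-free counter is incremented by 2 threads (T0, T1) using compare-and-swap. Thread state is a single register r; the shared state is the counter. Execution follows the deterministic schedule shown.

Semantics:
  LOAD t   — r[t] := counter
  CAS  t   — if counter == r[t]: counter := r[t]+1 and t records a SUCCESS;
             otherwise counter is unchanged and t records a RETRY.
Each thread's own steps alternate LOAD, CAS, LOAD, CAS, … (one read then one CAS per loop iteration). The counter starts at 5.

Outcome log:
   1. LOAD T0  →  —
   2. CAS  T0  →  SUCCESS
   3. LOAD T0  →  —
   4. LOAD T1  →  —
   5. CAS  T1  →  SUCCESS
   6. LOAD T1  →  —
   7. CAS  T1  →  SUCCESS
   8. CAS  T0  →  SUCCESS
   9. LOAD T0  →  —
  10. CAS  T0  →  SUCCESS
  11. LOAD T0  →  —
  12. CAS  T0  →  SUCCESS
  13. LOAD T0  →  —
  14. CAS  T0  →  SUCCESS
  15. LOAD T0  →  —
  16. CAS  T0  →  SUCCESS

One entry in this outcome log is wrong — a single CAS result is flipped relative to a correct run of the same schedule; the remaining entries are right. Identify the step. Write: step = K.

Reference trace:
#1 T0 reads 5
#2 T0 CAS(5→6) writes; counter now 6
#3 T0 reads 6
#4 T1 reads 6
#5 T1 CAS(6→7) writes; counter now 7
#6 T1 reads 7
#7 T1 CAS(7→8) writes; counter now 8
#8 T0 CAS(6→7) fails; counter now 8
#9 T0 reads 8
#10 T0 CAS(8→9) writes; counter now 9
#11 T0 reads 9
#12 T0 CAS(9→10) writes; counter now 10
#13 T0 reads 10
#14 T0 CAS(10→11) writes; counter now 11
#15 T0 reads 11
#16 T0 CAS(11→12) writes; counter now 12
Mismatch at 8.

step = 8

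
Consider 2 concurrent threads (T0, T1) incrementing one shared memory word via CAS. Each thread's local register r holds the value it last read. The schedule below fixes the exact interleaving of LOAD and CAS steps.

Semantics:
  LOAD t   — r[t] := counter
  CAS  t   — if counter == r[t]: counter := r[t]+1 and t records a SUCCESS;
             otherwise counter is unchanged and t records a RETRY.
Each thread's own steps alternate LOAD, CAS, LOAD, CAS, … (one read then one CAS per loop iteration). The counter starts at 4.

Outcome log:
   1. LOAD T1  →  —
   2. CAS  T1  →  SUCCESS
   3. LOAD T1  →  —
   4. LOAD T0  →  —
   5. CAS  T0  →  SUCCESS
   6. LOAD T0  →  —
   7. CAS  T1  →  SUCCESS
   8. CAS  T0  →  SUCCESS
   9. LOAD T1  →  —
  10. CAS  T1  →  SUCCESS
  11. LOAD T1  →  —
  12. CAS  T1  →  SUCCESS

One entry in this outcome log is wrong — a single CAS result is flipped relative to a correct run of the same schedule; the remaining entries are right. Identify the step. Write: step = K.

step = 7

Re-executing:
1. LOAD T1 → mem=4 r[T1]=4 [LOAD]
2. CAS T1 → mem=5 r[T1]=4 [OK]
3. LOAD T1 → mem=5 r[T1]=5 [LOAD]
4. LOAD T0 → mem=5 r[T0]=5 [LOAD]
5. CAS T0 → mem=6 r[T0]=5 [OK]
6. LOAD T0 → mem=6 r[T0]=6 [LOAD]
7. CAS T1 → mem=6 r[T1]=5 [RETRY]
8. CAS T0 → mem=7 r[T0]=6 [OK]
9. LOAD T1 → mem=7 r[T1]=7 [LOAD]
10. CAS T1 → mem=8 r[T1]=7 [OK]
11. LOAD T1 → mem=8 r[T1]=8 [LOAD]
12. CAS T1 → mem=9 r[T1]=8 [OK]
Mismatch at 7.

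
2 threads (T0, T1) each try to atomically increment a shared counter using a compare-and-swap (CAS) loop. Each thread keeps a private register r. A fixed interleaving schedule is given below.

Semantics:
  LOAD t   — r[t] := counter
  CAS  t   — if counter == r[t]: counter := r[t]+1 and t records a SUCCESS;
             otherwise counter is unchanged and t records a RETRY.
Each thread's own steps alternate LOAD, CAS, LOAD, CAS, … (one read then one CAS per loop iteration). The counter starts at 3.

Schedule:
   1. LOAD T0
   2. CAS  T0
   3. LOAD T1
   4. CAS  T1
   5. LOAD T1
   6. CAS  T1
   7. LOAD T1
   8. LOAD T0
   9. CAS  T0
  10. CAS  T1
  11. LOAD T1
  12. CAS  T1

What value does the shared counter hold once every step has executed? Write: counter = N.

1. LOAD T0 → mem=3 r[T0]=3 [LOAD]
2. CAS T0 → mem=4 r[T0]=3 [OK]
3. LOAD T1 → mem=4 r[T1]=4 [LOAD]
4. CAS T1 → mem=5 r[T1]=4 [OK]
5. LOAD T1 → mem=5 r[T1]=5 [LOAD]
6. CAS T1 → mem=6 r[T1]=5 [OK]
7. LOAD T1 → mem=6 r[T1]=6 [LOAD]
8. LOAD T0 → mem=6 r[T0]=6 [LOAD]
9. CAS T0 → mem=7 r[T0]=6 [OK]
10. CAS T1 → mem=7 r[T1]=6 [RETRY]
11. LOAD T1 → mem=7 r[T1]=7 [LOAD]
12. CAS T1 → mem=8 r[T1]=7 [OK]

counter = 8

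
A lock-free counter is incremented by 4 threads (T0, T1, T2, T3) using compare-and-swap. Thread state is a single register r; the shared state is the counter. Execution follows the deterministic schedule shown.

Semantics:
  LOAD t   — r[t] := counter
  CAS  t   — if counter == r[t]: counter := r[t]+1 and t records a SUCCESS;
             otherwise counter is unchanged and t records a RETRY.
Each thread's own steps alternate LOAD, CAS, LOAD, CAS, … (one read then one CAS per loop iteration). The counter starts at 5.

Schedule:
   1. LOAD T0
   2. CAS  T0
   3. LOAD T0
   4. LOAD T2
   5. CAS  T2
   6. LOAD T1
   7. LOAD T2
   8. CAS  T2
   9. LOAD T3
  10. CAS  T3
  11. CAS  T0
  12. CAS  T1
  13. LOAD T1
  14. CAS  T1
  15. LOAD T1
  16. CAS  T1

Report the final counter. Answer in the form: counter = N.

T0 LOAD — after: cnt=5, r=5 — load
T0 CAS — after: cnt=6, r=5 — ok
T0 LOAD — after: cnt=6, r=6 — load
T2 LOAD — after: cnt=6, r=6 — load
T2 CAS — after: cnt=7, r=6 — ok
T1 LOAD — after: cnt=7, r=7 — load
T2 LOAD — after: cnt=7, r=7 — load
T2 CAS — after: cnt=8, r=7 — ok
T3 LOAD — after: cnt=8, r=8 — load
T3 CAS — after: cnt=9, r=8 — ok
T0 CAS — after: cnt=9, r=6 — retry
T1 CAS — after: cnt=9, r=7 — retry
T1 LOAD — after: cnt=9, r=9 — load
T1 CAS — after: cnt=10, r=9 — ok
T1 LOAD — after: cnt=10, r=10 — load
T1 CAS — after: cnt=11, r=10 — ok

counter = 11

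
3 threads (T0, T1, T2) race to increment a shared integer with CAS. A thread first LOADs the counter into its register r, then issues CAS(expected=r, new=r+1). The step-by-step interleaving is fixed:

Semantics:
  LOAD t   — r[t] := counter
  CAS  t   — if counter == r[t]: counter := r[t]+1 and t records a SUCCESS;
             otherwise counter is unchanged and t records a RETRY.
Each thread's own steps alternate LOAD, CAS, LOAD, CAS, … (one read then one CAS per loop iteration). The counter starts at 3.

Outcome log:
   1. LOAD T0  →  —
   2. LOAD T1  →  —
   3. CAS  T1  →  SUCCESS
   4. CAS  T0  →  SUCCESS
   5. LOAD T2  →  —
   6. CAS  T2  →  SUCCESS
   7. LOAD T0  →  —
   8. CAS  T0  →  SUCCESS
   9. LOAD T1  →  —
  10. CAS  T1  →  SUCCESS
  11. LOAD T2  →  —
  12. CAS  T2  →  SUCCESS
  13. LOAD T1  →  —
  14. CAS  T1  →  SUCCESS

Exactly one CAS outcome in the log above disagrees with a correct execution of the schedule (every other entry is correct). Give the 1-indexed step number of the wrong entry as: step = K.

Re-executing:
#1 T0 reads 3
#2 T1 reads 3
#3 T1 CAS(3→4) writes; counter now 4
#4 T0 CAS(3→4) fails; counter now 4
#5 T2 reads 4
#6 T2 CAS(4→5) writes; counter now 5
#7 T0 reads 5
#8 T0 CAS(5→6) writes; counter now 6
#9 T1 reads 6
#10 T1 CAS(6→7) writes; counter now 7
#11 T2 reads 7
#12 T2 CAS(7→8) writes; counter now 8
#13 T1 reads 8
#14 T1 CAS(8→9) writes; counter now 9
Flip is step 4.

step = 4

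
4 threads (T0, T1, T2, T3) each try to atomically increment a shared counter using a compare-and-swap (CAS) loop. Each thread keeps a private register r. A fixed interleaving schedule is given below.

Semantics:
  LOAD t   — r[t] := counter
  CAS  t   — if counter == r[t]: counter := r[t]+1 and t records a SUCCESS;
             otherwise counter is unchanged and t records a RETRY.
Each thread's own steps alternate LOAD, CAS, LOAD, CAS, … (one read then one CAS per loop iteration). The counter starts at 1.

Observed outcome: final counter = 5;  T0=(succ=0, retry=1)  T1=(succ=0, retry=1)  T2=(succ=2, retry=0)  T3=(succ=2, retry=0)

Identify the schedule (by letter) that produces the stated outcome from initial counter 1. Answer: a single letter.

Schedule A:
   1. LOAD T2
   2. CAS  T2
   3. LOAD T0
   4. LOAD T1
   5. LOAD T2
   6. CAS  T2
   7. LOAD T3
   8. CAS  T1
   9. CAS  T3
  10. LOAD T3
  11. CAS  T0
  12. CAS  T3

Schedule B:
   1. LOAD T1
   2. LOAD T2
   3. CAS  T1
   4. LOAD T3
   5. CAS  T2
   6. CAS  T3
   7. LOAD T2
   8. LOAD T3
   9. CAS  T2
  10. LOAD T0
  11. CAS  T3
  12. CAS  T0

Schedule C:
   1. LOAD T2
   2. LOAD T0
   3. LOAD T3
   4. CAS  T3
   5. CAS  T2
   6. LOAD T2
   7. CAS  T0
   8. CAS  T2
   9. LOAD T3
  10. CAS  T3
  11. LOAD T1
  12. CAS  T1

Tracing schedule A:
T2 LOAD — after: cnt=1, r=1 — load
T2 CAS — after: cnt=2, r=1 — ok
T0 LOAD — after: cnt=2, r=2 — load
T1 LOAD — after: cnt=2, r=2 — load
T2 LOAD — after: cnt=2, r=2 — load
T2 CAS — after: cnt=3, r=2 — ok
T3 LOAD — after: cnt=3, r=3 — load
T1 CAS — after: cnt=3, r=2 — retry
T3 CAS — after: cnt=4, r=3 — ok
T3 LOAD — after: cnt=4, r=4 — load
T0 CAS — after: cnt=4, r=2 — retry
T3 CAS — after: cnt=5, r=4 — ok

A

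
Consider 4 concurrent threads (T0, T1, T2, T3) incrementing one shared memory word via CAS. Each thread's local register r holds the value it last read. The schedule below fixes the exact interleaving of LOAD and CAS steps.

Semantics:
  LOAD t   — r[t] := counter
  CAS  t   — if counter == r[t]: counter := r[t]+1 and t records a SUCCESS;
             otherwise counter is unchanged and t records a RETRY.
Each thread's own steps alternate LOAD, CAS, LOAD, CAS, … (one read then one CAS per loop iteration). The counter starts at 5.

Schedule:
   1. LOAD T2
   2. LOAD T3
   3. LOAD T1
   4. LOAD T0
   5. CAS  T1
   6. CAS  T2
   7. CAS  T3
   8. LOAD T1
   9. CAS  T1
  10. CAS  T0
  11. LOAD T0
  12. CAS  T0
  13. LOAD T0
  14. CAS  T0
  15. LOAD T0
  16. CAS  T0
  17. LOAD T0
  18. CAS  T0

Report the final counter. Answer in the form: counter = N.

counter = 11

[1] T2.load  rd  (counter 5, T2.r 5)
[2] T3.load  rd  (counter 5, T3.r 5)
[3] T1.load  rd  (counter 5, T1.r 5)
[4] T0.load  rd  (counter 5, T0.r 5)
[5] T1.cas  hit  (counter 6, T1.r 5)
[6] T2.cas  miss  (counter 6, T2.r 5)
[7] T3.cas  miss  (counter 6, T3.r 5)
[8] T1.load  rd  (counter 6, T1.r 6)
[9] T1.cas  hit  (counter 7, T1.r 6)
[10] T0.cas  miss  (counter 7, T0.r 5)
[11] T0.load  rd  (counter 7, T0.r 7)
[12] T0.cas  hit  (counter 8, T0.r 7)
[13] T0.load  rd  (counter 8, T0.r 8)
[14] T0.cas  hit  (counter 9, T0.r 8)
[15] T0.load  rd  (counter 9, T0.r 9)
[16] T0.cas  hit  (counter 10, T0.r 9)
[17] T0.load  rd  (counter 10, T0.r 10)
[18] T0.cas  hit  (counter 11, T0.r 10)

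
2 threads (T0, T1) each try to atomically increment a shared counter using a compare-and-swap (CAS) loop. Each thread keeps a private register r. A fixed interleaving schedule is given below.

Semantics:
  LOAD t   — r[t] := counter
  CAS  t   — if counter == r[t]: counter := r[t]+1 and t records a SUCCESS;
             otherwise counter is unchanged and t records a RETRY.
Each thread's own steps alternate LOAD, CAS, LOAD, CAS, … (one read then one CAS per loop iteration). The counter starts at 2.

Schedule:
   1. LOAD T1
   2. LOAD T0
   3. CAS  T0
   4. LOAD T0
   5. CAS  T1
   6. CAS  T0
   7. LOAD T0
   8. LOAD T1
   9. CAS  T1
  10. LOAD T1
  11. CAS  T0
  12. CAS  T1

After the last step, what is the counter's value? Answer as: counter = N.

[1] T1.load  rd  (counter 2, T1.r 2)
[2] T0.load  rd  (counter 2, T0.r 2)
[3] T0.cas  hit  (counter 3, T0.r 2)
[4] T0.load  rd  (counter 3, T0.r 3)
[5] T1.cas  miss  (counter 3, T1.r 2)
[6] T0.cas  hit  (counter 4, T0.r 3)
[7] T0.load  rd  (counter 4, T0.r 4)
[8] T1.load  rd  (counter 4, T1.r 4)
[9] T1.cas  hit  (counter 5, T1.r 4)
[10] T1.load  rd  (counter 5, T1.r 5)
[11] T0.cas  miss  (counter 5, T0.r 4)
[12] T1.cas  hit  (counter 6, T1.r 5)

counter = 6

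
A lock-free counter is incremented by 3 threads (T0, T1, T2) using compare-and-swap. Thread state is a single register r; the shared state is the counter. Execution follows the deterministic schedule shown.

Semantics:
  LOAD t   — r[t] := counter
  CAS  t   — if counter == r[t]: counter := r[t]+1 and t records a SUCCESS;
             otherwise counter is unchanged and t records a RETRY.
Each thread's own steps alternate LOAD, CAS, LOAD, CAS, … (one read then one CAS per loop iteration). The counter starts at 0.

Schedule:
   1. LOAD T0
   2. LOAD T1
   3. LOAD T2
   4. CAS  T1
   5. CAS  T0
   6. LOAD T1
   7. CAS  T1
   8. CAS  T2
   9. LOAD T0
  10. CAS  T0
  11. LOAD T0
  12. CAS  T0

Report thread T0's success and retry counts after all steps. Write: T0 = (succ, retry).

T0 = (2, 1)

[1] T0.load  rd  (counter 0, T0.r 0)
[2] T1.load  rd  (counter 0, T1.r 0)
[3] T2.load  rd  (counter 0, T2.r 0)
[4] T1.cas  hit  (counter 1, T1.r 0)
[5] T0.cas  miss  (counter 1, T0.r 0)
[6] T1.load  rd  (counter 1, T1.r 1)
[7] T1.cas  hit  (counter 2, T1.r 1)
[8] T2.cas  miss  (counter 2, T2.r 0)
[9] T0.load  rd  (counter 2, T0.r 2)
[10] T0.cas  hit  (counter 3, T0.r 2)
[11] T0.load  rd  (counter 3, T0.r 3)
[12] T0.cas  hit  (counter 4, T0.r 3)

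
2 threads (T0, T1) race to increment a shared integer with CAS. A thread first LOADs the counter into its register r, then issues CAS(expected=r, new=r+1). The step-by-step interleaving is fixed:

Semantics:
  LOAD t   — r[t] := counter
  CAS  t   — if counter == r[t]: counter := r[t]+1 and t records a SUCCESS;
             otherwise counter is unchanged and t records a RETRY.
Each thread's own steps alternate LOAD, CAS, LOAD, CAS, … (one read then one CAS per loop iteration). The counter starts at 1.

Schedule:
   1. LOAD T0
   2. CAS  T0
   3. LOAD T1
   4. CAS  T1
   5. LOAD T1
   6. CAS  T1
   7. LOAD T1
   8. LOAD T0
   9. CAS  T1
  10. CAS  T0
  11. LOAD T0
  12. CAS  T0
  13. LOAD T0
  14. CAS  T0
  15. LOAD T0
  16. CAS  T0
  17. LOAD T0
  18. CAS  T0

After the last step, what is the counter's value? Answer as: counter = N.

counter = 9

step 1: T0 LOAD ⇒ load; ctr=1 reg=1
step 2: T0 CAS ⇒ ok; ctr=2 reg=1
step 3: T1 LOAD ⇒ load; ctr=2 reg=2
step 4: T1 CAS ⇒ ok; ctr=3 reg=2
step 5: T1 LOAD ⇒ load; ctr=3 reg=3
step 6: T1 CAS ⇒ ok; ctr=4 reg=3
step 7: T1 LOAD ⇒ load; ctr=4 reg=4
step 8: T0 LOAD ⇒ load; ctr=4 reg=4
step 9: T1 CAS ⇒ ok; ctr=5 reg=4
step 10: T0 CAS ⇒ retry; ctr=5 reg=4
step 11: T0 LOAD ⇒ load; ctr=5 reg=5
step 12: T0 CAS ⇒ ok; ctr=6 reg=5
step 13: T0 LOAD ⇒ load; ctr=6 reg=6
step 14: T0 CAS ⇒ ok; ctr=7 reg=6
step 15: T0 LOAD ⇒ load; ctr=7 reg=7
step 16: T0 CAS ⇒ ok; ctr=8 reg=7
step 17: T0 LOAD ⇒ load; ctr=8 reg=8
step 18: T0 CAS ⇒ ok; ctr=9 reg=8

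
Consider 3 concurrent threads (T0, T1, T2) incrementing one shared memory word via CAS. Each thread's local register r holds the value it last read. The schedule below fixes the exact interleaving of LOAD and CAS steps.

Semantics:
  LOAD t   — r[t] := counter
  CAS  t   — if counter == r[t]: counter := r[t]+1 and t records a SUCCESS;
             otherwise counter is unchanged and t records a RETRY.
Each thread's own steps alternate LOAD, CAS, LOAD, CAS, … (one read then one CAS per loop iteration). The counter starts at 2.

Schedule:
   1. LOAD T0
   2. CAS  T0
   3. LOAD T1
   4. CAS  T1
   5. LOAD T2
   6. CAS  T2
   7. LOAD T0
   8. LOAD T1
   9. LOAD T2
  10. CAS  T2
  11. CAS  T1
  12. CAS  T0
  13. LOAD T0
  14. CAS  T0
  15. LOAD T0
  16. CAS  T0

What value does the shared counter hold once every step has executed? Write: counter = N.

counter = 8

[1] T0.load  rd  (counter 2, T0.r 2)
[2] T0.cas  hit  (counter 3, T0.r 2)
[3] T1.load  rd  (counter 3, T1.r 3)
[4] T1.cas  hit  (counter 4, T1.r 3)
[5] T2.load  rd  (counter 4, T2.r 4)
[6] T2.cas  hit  (counter 5, T2.r 4)
[7] T0.load  rd  (counter 5, T0.r 5)
[8] T1.load  rd  (counter 5, T1.r 5)
[9] T2.load  rd  (counter 5, T2.r 5)
[10] T2.cas  hit  (counter 6, T2.r 5)
[11] T1.cas  miss  (counter 6, T1.r 5)
[12] T0.cas  miss  (counter 6, T0.r 5)
[13] T0.load  rd  (counter 6, T0.r 6)
[14] T0.cas  hit  (counter 7, T0.r 6)
[15] T0.load  rd  (counter 7, T0.r 7)
[16] T0.cas  hit  (counter 8, T0.r 7)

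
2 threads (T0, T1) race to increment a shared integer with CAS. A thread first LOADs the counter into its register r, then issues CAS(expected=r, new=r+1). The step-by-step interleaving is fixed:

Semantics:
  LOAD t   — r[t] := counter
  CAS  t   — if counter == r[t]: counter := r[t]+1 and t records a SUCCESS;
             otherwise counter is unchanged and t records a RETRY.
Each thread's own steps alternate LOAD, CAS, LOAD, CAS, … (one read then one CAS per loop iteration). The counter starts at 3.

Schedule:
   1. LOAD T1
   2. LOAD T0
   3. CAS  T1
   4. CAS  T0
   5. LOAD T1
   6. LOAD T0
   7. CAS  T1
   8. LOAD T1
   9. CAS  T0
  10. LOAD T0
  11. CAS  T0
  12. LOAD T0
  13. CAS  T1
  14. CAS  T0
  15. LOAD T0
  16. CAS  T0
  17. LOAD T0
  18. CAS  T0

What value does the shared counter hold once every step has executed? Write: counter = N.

   1) LOAD T1:  M=3  r_T1=3
   2) LOAD T0:  M=3  r_T0=3
   3) CAS  T1:  M=4  r_T1=3 ✓
   4) CAS  T0:  M=4  r_T0=3 ✗
   5) LOAD T1:  M=4  r_T1=4
   6) LOAD T0:  M=4  r_T0=4
   7) CAS  T1:  M=5  r_T1=4 ✓
   8) LOAD T1:  M=5  r_T1=5
   9) CAS  T0:  M=5  r_T0=4 ✗
  10) LOAD T0:  M=5  r_T0=5
  11) CAS  T0:  M=6  r_T0=5 ✓
  12) LOAD T0:  M=6  r_T0=6
  13) CAS  T1:  M=6  r_T1=5 ✗
  14) CAS  T0:  M=7  r_T0=6 ✓
  15) LOAD T0:  M=7  r_T0=7
  16) CAS  T0:  M=8  r_T0=7 ✓
  17) LOAD T0:  M=8  r_T0=8
  18) CAS  T0:  M=9  r_T0=8 ✓

counter = 9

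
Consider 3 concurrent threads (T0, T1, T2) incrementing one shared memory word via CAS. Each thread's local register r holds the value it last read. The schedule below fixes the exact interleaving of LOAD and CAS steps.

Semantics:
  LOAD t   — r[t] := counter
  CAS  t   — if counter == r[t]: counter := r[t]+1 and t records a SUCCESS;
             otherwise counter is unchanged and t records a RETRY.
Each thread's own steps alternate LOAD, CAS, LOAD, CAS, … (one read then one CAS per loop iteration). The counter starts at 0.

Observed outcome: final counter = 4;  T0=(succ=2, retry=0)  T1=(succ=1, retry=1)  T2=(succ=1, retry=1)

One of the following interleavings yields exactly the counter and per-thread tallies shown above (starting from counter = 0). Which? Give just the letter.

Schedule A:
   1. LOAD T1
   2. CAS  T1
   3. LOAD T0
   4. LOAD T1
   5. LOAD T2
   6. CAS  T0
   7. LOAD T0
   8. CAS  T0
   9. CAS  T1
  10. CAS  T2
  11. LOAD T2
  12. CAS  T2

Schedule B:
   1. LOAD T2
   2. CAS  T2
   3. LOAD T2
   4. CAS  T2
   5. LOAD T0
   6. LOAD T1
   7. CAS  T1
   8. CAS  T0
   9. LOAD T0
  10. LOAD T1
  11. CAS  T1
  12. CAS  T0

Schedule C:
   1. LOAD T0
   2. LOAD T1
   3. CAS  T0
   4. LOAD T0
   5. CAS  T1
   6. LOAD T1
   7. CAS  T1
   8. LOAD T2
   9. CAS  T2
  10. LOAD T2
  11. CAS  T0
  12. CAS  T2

A

Tracing schedule A:
T1 LOAD — after: cnt=0, r=0 — load
T1 CAS — after: cnt=1, r=0 — ok
T0 LOAD — after: cnt=1, r=1 — load
T1 LOAD — after: cnt=1, r=1 — load
T2 LOAD — after: cnt=1, r=1 — load
T0 CAS — after: cnt=2, r=1 — ok
T0 LOAD — after: cnt=2, r=2 — load
T0 CAS — after: cnt=3, r=2 — ok
T1 CAS — after: cnt=3, r=1 — retry
T2 CAS — after: cnt=3, r=1 — retry
T2 LOAD — after: cnt=3, r=3 — load
T2 CAS — after: cnt=4, r=3 — ok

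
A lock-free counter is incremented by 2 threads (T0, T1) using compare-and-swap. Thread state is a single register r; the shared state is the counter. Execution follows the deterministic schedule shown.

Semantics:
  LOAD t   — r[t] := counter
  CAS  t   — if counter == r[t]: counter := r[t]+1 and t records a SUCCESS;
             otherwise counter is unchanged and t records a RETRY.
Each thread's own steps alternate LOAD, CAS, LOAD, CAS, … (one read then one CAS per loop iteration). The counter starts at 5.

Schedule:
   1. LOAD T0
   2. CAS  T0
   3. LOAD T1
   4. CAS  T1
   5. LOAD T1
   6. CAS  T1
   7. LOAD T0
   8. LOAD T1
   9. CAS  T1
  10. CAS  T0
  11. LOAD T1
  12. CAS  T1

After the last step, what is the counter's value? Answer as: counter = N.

1. LOAD T0 → mem=5 r[T0]=5 [LOAD]
2. CAS T0 → mem=6 r[T0]=5 [OK]
3. LOAD T1 → mem=6 r[T1]=6 [LOAD]
4. CAS T1 → mem=7 r[T1]=6 [OK]
5. LOAD T1 → mem=7 r[T1]=7 [LOAD]
6. CAS T1 → mem=8 r[T1]=7 [OK]
7. LOAD T0 → mem=8 r[T0]=8 [LOAD]
8. LOAD T1 → mem=8 r[T1]=8 [LOAD]
9. CAS T1 → mem=9 r[T1]=8 [OK]
10. CAS T0 → mem=9 r[T0]=8 [RETRY]
11. LOAD T1 → mem=9 r[T1]=9 [LOAD]
12. CAS T1 → mem=10 r[T1]=9 [OK]

counter = 10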